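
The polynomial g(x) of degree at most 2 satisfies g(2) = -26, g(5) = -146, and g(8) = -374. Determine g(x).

Write g(x) = ax^2 + bx + c. Substituting each data point gives a linear system:
  4a + 2b + c = -26
  25a + 5b + c = -146
  64a + 8b + c = -374
Solving the system yields a = -6, b = 2, c = -6.
So g(x) = -6x² + 2x - 6.
Check: g(2) = -26. ✓

g(x) = -6x^2 + 2x - 6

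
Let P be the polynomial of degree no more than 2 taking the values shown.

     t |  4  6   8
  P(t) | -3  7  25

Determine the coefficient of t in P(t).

Write P(t) = at^2 + bt + c. Substituting each data point gives a linear system:
  16a + 4b + c = -3
  36a + 6b + c = 7
  64a + 8b + c = 25
Solving the system yields a = 1, b = -5, c = 1.
So P(t) = t^2 - 5t + 1.
The coefficient of t is -5.

-5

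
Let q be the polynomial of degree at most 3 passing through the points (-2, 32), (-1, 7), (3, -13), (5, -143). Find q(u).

q(u) = -2u^3 + 4u^2 + u + 2

Write q(u) = au^3 + bu^2 + cu + d. Substituting each data point gives a linear system:
  -8a + 4b - 2c + d = 32
  -a + b - c + d = 7
  27a + 9b + 3c + d = -13
  125a + 25b + 5c + d = -143
Solving the system yields a = -2, b = 4, c = 1, d = 2.
So q(u) = -2u^3 + 4u^2 + u + 2.
Check: q(-1) = 7. ✓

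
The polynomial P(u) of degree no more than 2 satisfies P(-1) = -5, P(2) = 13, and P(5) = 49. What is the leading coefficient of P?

1

Write P(u) = au^2 + bu + c. Substituting each data point gives a linear system:
  a - b + c = -5
  4a + 2b + c = 13
  25a + 5b + c = 49
Solving the system yields a = 1, b = 5, c = -1.
So P(u) = u^2 + 5u - 1.
The leading coefficient is 1.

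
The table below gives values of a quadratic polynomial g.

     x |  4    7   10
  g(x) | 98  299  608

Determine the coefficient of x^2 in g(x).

6

Write g(x) = ax^2 + bx + c. Substituting each data point gives a linear system:
  16a + 4b + c = 98
  49a + 7b + c = 299
  100a + 10b + c = 608
Solving the system yields a = 6, b = 1, c = -2.
So g(x) = 6x² + x - 2.
The leading coefficient is 6.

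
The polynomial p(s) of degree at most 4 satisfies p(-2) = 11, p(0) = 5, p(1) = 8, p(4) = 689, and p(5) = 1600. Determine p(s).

p(s) = 2s^4 + 3s^3 - s^2 - s + 5

Write p(s) = as^4 + bs^3 + cs^2 + ds + e. Substituting each data point gives a linear system:
  16a - 8b + 4c - 2d + e = 11
  e = 5
  a + b + c + d + e = 8
  256a + 64b + 16c + 4d + e = 689
  625a + 125b + 25c + 5d + e = 1600
Solving the system yields a = 2, b = 3, c = -1, d = -1, e = 5.
So p(s) = 2s⁴ + 3s³ - s² - s + 5.
Check: p(5) = 1600. ✓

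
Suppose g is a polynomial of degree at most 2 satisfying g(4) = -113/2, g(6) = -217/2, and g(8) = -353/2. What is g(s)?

g(s) = -2s^2 - 6s - 1/2

Using the Lagrange interpolation formula with nodes 4, 6, 8:
  L_0(s) = (s - 6)(s - 8) / 8
  L_1(s) = (s - 4)(s - 8) / -4
  L_2(s) = (s - 4)(s - 6) / 8
Then g(s) = -113/2·L_0(s) - 217/2·L_1(s) - 353/2·L_2(s).
Expanding and collecting terms gives g(s) = -2s² - 6s - 1/2.
Check: g(6) = -217/2. ✓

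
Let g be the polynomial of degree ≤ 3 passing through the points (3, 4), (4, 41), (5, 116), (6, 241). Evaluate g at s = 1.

-4

Using the Lagrange interpolation formula with nodes 3, 4, 5, 6:
  L_0(s) = (s - 4)(s - 5)(s - 6) / -6
  L_1(s) = (s - 3)(s - 5)(s - 6) / 2
  L_2(s) = (s - 3)(s - 4)(s - 6) / -2
  L_3(s) = (s - 3)(s - 4)(s - 5) / 6
Then g(s) = 4·L_0(s) + 41·L_1(s) + 116·L_2(s) + 241·L_3(s).
Expanding and collecting terms gives g(s) = 2s³ - 5s² - 2s + 1.
Evaluating at s = 1: g(1) = -4.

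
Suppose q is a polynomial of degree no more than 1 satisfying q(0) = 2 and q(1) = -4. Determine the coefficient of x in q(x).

-6

Write q(x) = ax + b. Substituting each data point gives a linear system:
  b = 2
  a + b = -4
Solving the system yields a = -6, b = 2.
So q(x) = -6x + 2.
The leading coefficient is -6.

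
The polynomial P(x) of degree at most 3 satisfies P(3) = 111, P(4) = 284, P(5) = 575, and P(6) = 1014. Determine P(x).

Write P(x) = ax^3 + bx^2 + cx + d. Substituting each data point gives a linear system:
  27a + 9b + 3c + d = 111
  64a + 16b + 4c + d = 284
  125a + 25b + 5c + d = 575
  216a + 36b + 6c + d = 1014
Solving the system yields a = 5, b = -1, c = -5, d = 0.
So P(x) = 5x^3 - x^2 - 5x.
Check: P(3) = 111. ✓

P(x) = 5x^3 - x^2 - 5x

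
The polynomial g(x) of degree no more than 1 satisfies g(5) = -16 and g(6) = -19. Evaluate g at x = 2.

-7

Write g(x) = ax + b. Substituting each data point gives a linear system:
  5a + b = -16
  6a + b = -19
Solving the system yields a = -3, b = -1.
So g(x) = -3x - 1.
Then g(2) = -7.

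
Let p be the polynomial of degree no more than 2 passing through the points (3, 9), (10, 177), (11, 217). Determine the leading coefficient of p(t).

2

Write p(t) = at^2 + bt + c. Substituting each data point gives a linear system:
  9a + 3b + c = 9
  100a + 10b + c = 177
  121a + 11b + c = 217
Solving the system yields a = 2, b = -2, c = -3.
So p(t) = 2t² - 2t - 3.
The leading coefficient is 2.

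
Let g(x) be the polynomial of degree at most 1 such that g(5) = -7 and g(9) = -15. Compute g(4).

Using the Lagrange interpolation formula with nodes 5, 9:
  L_0(x) = (x - 9) / -4
  L_1(x) = (x - 5) / 4
Then g(x) = -7·L_0(x) - 15·L_1(x).
Expanding and collecting terms gives g(x) = -2x + 3.
Evaluating at x = 4: g(4) = -5.

-5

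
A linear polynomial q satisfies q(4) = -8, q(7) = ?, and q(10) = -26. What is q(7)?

The 2 known points determine the degree-1 polynomial uniquely.
Write q(s) = as + b. Substituting each data point gives a linear system:
  4a + b = -8
  10a + b = -26
Solving the system yields a = -3, b = 4.
So q(s) = -3s + 4.
Then q(7) = -17.

-17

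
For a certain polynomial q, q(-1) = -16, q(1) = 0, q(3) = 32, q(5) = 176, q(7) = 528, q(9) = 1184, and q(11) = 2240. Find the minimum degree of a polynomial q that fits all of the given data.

3

Forward differences of the values at u = -1, 1, 3, 5, 7, 9, 11:
  q  : -16  0  32  176  528  1184  2240
  Δ  : 16  32  144  352  656  1056
  Δ^2: 16  112  208  304  400
  Δ^3: 96  96  96  96
  Δ^4: 0  0  0
  Δ^5: 0  0
  Δ^6: 0
The third differences are constant (96) and nonzero, while all higher differences vanish, so the minimal degree is 3.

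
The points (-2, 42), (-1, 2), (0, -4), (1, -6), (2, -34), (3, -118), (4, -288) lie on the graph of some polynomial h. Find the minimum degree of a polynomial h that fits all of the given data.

3

Forward differences of the values at s = -2, -1, 0, 1, 2, 3, 4:
  h  : 42  2  -4  -6  -34  -118  -288
  Δ  : -40  -6  -2  -28  -84  -170
  Δ^2: 34  4  -26  -56  -86
  Δ^3: -30  -30  -30  -30
  Δ^4: 0  0  0
  Δ^5: 0  0
  Δ^6: 0
The third differences are constant (-30) and nonzero, while all higher differences vanish, so the minimal degree is 3.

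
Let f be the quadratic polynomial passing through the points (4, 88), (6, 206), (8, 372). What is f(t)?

f(t) = 6t^2 - t - 4

Using the Lagrange interpolation formula with nodes 4, 6, 8:
  L_0(t) = (t - 6)(t - 8) / 8
  L_1(t) = (t - 4)(t - 8) / -4
  L_2(t) = (t - 4)(t - 6) / 8
Then f(t) = 88·L_0(t) + 206·L_1(t) + 372·L_2(t).
Expanding and collecting terms gives f(t) = 6t^2 - t - 4.
Check: f(8) = 372. ✓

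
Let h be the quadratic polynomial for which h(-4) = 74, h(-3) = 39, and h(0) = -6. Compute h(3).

39

Using the Lagrange interpolation formula with nodes -4, -3, 0:
  L_0(n) = (n + 3)n / 4
  L_1(n) = (n + 4)n / -3
  L_2(n) = (n + 4)(n + 3) / 12
Then h(n) = 74·L_0(n) + 39·L_1(n) - 6·L_2(n).
Expanding and collecting terms gives h(n) = 5n^2 - 6.
Evaluating at n = 3: h(3) = 39.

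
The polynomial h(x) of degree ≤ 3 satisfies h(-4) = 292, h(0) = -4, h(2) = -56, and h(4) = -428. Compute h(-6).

1112

Using the Lagrange interpolation formula with nodes -4, 0, 2, 4:
  L_0(x) = x(x - 2)(x - 4) / -192
  L_1(x) = (x + 4)(x - 2)(x - 4) / 32
  L_2(x) = (x + 4)x(x - 4) / -24
  L_3(x) = (x + 4)x(x - 2) / 64
Then h(x) = 292·L_0(x) - 4·L_1(x) - 56·L_2(x) - 428·L_3(x).
Expanding and collecting terms gives h(x) = -6x^3 - 4x^2 + 6x - 4.
Evaluating at x = -6: h(-6) = 1112.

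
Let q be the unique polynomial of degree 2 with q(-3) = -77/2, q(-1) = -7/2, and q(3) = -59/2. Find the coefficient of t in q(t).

3/2

Write q(t) = at^2 + bt + c. Substituting each data point gives a linear system:
  9a - 3b + c = -77/2
  a - b + c = -7/2
  9a + 3b + c = -59/2
Solving the system yields a = -4, b = 3/2, c = 2.
So q(t) = -4t^2 + (3/2)t + 2.
The coefficient of t is 3/2.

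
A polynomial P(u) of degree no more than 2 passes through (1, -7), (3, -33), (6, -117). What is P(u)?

Using the Lagrange interpolation formula with nodes 1, 3, 6:
  L_0(u) = (u - 3)(u - 6) / 10
  L_1(u) = (u - 1)(u - 6) / -6
  L_2(u) = (u - 1)(u - 3) / 15
Then P(u) = -7·L_0(u) - 33·L_1(u) - 117·L_2(u).
Expanding and collecting terms gives P(u) = -3u^2 - u - 3.
Check: P(6) = -117. ✓

P(u) = -3u^2 - u - 3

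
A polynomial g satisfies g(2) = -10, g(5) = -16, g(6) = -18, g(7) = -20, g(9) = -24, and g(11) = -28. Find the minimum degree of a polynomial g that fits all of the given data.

Divided differences on the nodes 2, 5, 6, 7, 9, 11:
  order 0: -10  -16  -18  -20  -24  -28
  order 1: -2  -2  -2  -2  -2
  order 2: 0  0  0  0
  order 3: 0  0  0
  order 4: 0  0
  order 5: 0
The order-1 divided differences are all -2 (nonzero) and every higher order vanishes, so the data lies on a polynomial of degree exactly 1.

1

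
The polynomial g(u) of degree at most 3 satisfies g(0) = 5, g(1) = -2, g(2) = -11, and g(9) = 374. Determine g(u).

g(u) = u^3 - 4u^2 - 4u + 5

Using the Lagrange interpolation formula with nodes 0, 1, 2, 9:
  L_0(u) = (u - 1)(u - 2)(u - 9) / -18
  L_1(u) = u(u - 2)(u - 9) / 8
  L_2(u) = u(u - 1)(u - 9) / -14
  L_3(u) = u(u - 1)(u - 2) / 504
Then g(u) = 5·L_0(u) - 2·L_1(u) - 11·L_2(u) + 374·L_3(u).
Expanding and collecting terms gives g(u) = u³ - 4u² - 4u + 5.
Check: g(9) = 374. ✓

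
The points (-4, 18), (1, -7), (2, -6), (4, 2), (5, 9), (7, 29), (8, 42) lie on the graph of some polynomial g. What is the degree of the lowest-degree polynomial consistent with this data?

Divided differences on the nodes -4, 1, 2, 4, 5, 7, 8:
  order 0: 18  -7  -6  2  9  29  42
  order 1: -5  1  4  7  10  13
  order 2: 1  1  1  1  1
  order 3: 0  0  0  0
  order 4: 0  0  0
  order 5: 0  0
  order 6: 0
The order-2 divided differences are all 1 (nonzero) and every higher order vanishes, so the data lies on a polynomial of degree exactly 2.

2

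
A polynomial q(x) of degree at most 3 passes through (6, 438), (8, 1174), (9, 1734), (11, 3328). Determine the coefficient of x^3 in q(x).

3

Write q(x) = ax^3 + bx^2 + cx + d. Substituting each data point gives a linear system:
  216a + 36b + 6c + d = 438
  512a + 64b + 8c + d = 1174
  729a + 81b + 9c + d = 1734
  1331a + 121b + 11c + d = 3328
Solving the system yields a = 3, b = -5, c = -6, d = 6.
So q(x) = 3x³ - 5x² - 6x + 6.
The leading coefficient is 3.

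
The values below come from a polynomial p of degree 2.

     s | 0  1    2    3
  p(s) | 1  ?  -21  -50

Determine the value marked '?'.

On equispaced nodes a degree-2 polynomial has vanishing third forward difference, so
  - p(0) + 3·p(1) - 3·p(2) + p(3) = 0.
Substituting the known values and solving for p(1):
  3·p(1) = -12
  p(1) = -4.

-4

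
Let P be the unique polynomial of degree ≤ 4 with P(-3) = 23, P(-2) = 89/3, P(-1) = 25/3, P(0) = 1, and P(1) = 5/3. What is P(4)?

Write P(t) = at^4 + bt^3 + ct^2 + dt + e. Substituting each data point gives a linear system:
  81a - 27b + 9c - 3d + e = 23
  16a - 8b + 4c - 2d + e = 89/3
  a - b + c - d + e = 25/3
  e = 1
  a + b + c + d + e = 5/3
Solving the system yields a = -2, b = -5, c = 6, d = 5/3, e = 1.
So P(t) = -2t^4 - 5t^3 + 6t^2 + (5/3)t + 1.
Then P(4) = -2185/3.

-2185/3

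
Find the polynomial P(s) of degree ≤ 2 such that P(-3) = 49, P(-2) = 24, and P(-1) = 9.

Using the Lagrange interpolation formula with nodes -3, -2, -1:
  L_0(s) = (s + 2)(s + 1) / 2
  L_1(s) = (s + 3)(s + 1) / -1
  L_2(s) = (s + 3)(s + 2) / 2
Then P(s) = 49·L_0(s) + 24·L_1(s) + 9·L_2(s).
Expanding and collecting terms gives P(s) = 5s^2 + 4.
Check: P(-1) = 9. ✓

P(s) = 5s^2 + 4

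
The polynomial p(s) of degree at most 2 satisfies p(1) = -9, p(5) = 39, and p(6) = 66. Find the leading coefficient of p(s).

3

Write p(s) = as^2 + bs + c. Substituting each data point gives a linear system:
  a + b + c = -9
  25a + 5b + c = 39
  36a + 6b + c = 66
Solving the system yields a = 3, b = -6, c = -6.
So p(s) = 3s^2 - 6s - 6.
The leading coefficient is 3.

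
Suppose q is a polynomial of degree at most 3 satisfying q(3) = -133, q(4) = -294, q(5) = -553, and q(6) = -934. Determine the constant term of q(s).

2

Write q(s) = as^3 + bs^2 + cs + d. Substituting each data point gives a linear system:
  27a + 9b + 3c + d = -133
  64a + 16b + 4c + d = -294
  125a + 25b + 5c + d = -553
  216a + 36b + 6c + d = -934
Solving the system yields a = -4, b = -1, c = -6, d = 2.
So q(s) = -4s³ - s² - 6s + 2.
The constant term is 2.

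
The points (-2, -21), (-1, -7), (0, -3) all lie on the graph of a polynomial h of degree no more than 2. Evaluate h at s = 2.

Using the Lagrange interpolation formula with nodes -2, -1, 0:
  L_0(s) = (s + 1)s / 2
  L_1(s) = (s + 2)s / -1
  L_2(s) = (s + 2)(s + 1) / 2
Then h(s) = -21·L_0(s) - 7·L_1(s) - 3·L_2(s).
Expanding and collecting terms gives h(s) = -5s² - s - 3.
Evaluating at s = 2: h(2) = -25.

-25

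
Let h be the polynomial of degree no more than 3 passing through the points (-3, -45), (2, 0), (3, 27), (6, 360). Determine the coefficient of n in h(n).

Write h(n) = an^3 + bn^2 + cn + d. Substituting each data point gives a linear system:
  -27a + 9b - 3c + d = -45
  8a + 4b + 2c + d = 0
  27a + 9b + 3c + d = 27
  216a + 36b + 6c + d = 360
Solving the system yields a = 2, b = -1, c = -6, d = 0.
So h(n) = 2n^3 - n^2 - 6n.
The coefficient of n is -6.

-6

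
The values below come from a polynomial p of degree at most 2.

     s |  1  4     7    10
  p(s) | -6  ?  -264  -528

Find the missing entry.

The 3 known points determine the degree-2 polynomial uniquely.
Write p(s) = as^2 + bs + c. Substituting each data point gives a linear system:
  a + b + c = -6
  49a + 7b + c = -264
  100a + 10b + c = -528
Solving the system yields a = -5, b = -3, c = 2.
So p(s) = -5s^2 - 3s + 2.
Then p(4) = -90.

-90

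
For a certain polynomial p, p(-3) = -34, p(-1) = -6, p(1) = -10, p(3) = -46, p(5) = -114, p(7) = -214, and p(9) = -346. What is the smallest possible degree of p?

2

Forward differences of the values at u = -3, -1, 1, 3, 5, 7, 9:
  p  : -34  -6  -10  -46  -114  -214  -346
  Δ  : 28  -4  -36  -68  -100  -132
  Δ^2: -32  -32  -32  -32  -32
  Δ^3: 0  0  0  0
  Δ^4: 0  0  0
  Δ^5: 0  0
  Δ^6: 0
The second differences are constant (-32) and nonzero, while all higher differences vanish, so the minimal degree is 2.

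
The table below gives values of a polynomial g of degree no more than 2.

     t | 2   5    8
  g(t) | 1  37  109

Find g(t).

g(t) = 2t^2 - 2t - 3

Using the Lagrange interpolation formula with nodes 2, 5, 8:
  L_0(t) = (t - 5)(t - 8) / 18
  L_1(t) = (t - 2)(t - 8) / -9
  L_2(t) = (t - 2)(t - 5) / 18
Then g(t) = 1·L_0(t) + 37·L_1(t) + 109·L_2(t).
Expanding and collecting terms gives g(t) = 2t² - 2t - 3.
Check: g(5) = 37. ✓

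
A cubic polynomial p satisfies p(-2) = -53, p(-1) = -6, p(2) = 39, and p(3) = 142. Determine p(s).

p(s) = 6s^3 - 2s^2 - s + 1

Write p(s) = as^3 + bs^2 + cs + d. Substituting each data point gives a linear system:
  -8a + 4b - 2c + d = -53
  -a + b - c + d = -6
  8a + 4b + 2c + d = 39
  27a + 9b + 3c + d = 142
Solving the system yields a = 6, b = -2, c = -1, d = 1.
So p(s) = 6s^3 - 2s^2 - s + 1.
Check: p(2) = 39. ✓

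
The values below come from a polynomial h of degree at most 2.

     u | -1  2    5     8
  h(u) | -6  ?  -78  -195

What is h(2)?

On equispaced nodes a degree-2 polynomial has vanishing third forward difference, so
  - h(-1) + 3·h(2) - 3·h(5) + h(8) = 0.
Substituting the known values and solving for h(2):
  3·h(2) = -45
  h(2) = -15.

-15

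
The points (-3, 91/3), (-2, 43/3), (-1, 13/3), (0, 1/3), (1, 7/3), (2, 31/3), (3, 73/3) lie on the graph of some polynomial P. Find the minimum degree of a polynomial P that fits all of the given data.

Forward differences of the values at t = -3, -2, -1, 0, 1, 2, 3:
  P  : 91/3  43/3  13/3  1/3  7/3  31/3  73/3
  Δ  : -16  -10  -4  2  8  14
  Δ^2: 6  6  6  6  6
  Δ^3: 0  0  0  0
  Δ^4: 0  0  0
  Δ^5: 0  0
  Δ^6: 0
The second differences are constant (6) and nonzero, while all higher differences vanish, so the minimal degree is 2.

2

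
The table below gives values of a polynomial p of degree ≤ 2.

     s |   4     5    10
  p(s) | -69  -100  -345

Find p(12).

-485

Write p(s) = as^2 + bs + c. Substituting each data point gives a linear system:
  16a + 4b + c = -69
  25a + 5b + c = -100
  100a + 10b + c = -345
Solving the system yields a = -3, b = -4, c = -5.
So p(s) = -3s^2 - 4s - 5.
Then p(12) = -485.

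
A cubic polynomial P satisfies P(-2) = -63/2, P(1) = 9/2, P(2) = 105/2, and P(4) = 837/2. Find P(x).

Write P(x) = ax^3 + bx^2 + cx + d. Substituting each data point gives a linear system:
  -8a + 4b - 2c + d = -63/2
  a + b + c + d = 9/2
  8a + 4b + 2c + d = 105/2
  64a + 16b + 4c + d = 837/2
Solving the system yields a = 6, b = 3, c = -3, d = -3/2.
So P(x) = 6x³ + 3x² - 3x - 3/2.
Check: P(1) = 9/2. ✓

P(x) = 6x^3 + 3x^2 - 3x - 3/2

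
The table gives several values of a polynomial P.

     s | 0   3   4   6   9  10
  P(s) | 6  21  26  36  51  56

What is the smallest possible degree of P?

1

Divided differences on the nodes 0, 3, 4, 6, 9, 10:
  order 0: 6  21  26  36  51  56
  order 1: 5  5  5  5  5
  order 2: 0  0  0  0
  order 3: 0  0  0
  order 4: 0  0
  order 5: 0
The order-1 divided differences are all 5 (nonzero) and every higher order vanishes, so the data lies on a polynomial of degree exactly 1.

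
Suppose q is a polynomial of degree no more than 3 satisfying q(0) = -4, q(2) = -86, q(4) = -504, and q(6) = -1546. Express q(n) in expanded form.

Using the Lagrange interpolation formula with nodes 0, 2, 4, 6:
  L_0(n) = (n - 2)(n - 4)(n - 6) / -48
  L_1(n) = n(n - 4)(n - 6) / 16
  L_2(n) = n(n - 2)(n - 6) / -16
  L_3(n) = n(n - 2)(n - 4) / 48
Then q(n) = -4·L_0(n) - 86·L_1(n) - 504·L_2(n) - 1546·L_3(n).
Expanding and collecting terms gives q(n) = -6n³ - 6n² - 5n - 4.
Check: q(2) = -86. ✓

q(n) = -6n^3 - 6n^2 - 5n - 4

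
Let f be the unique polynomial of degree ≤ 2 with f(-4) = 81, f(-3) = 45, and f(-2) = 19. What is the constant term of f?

-3

Write f(n) = an^2 + bn + c. Substituting each data point gives a linear system:
  16a - 4b + c = 81
  9a - 3b + c = 45
  4a - 2b + c = 19
Solving the system yields a = 5, b = -1, c = -3.
So f(n) = 5n^2 - n - 3.
The constant term is -3.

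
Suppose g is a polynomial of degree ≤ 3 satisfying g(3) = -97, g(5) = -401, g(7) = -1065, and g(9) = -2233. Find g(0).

Using the Lagrange interpolation formula with nodes 3, 5, 7, 9:
  L_0(s) = (s - 5)(s - 7)(s - 9) / -48
  L_1(s) = (s - 3)(s - 7)(s - 9) / 16
  L_2(s) = (s - 3)(s - 5)(s - 9) / -16
  L_3(s) = (s - 3)(s - 5)(s - 7) / 48
Then g(s) = -97·L_0(s) - 401·L_1(s) - 1065·L_2(s) - 2233·L_3(s).
Expanding and collecting terms gives g(s) = -3s³ - 5s - 1.
Evaluating at s = 0: g(0) = -1.

-1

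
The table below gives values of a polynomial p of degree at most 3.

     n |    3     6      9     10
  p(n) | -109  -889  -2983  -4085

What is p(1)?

Write p(n) = an^3 + bn^2 + cn + d. Substituting each data point gives a linear system:
  27a + 9b + 3c + d = -109
  216a + 36b + 6c + d = -889
  729a + 81b + 9c + d = -2983
  1000a + 100b + 10c + d = -4085
Solving the system yields a = -4, b = -1, c = 1, d = 5.
So p(n) = -4n^3 - n^2 + n + 5.
Then p(1) = 1.

1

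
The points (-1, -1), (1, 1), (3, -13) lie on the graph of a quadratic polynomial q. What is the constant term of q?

2

Write q(s) = as^2 + bs + c. Substituting each data point gives a linear system:
  a - b + c = -1
  a + b + c = 1
  9a + 3b + c = -13
Solving the system yields a = -2, b = 1, c = 2.
So q(s) = -2s^2 + s + 2.
The constant term is 2.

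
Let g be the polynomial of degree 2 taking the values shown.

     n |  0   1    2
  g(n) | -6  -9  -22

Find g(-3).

-57

Forward differences of the values at n = 0, 1, 2:
  g  : -6  -9  -22
  Δ  : -3  -13
  Δ^2: -10
The second differences are constant, confirming degree 2.
Interpolating (Newton forward form) and evaluating at n = -3 gives g(-3) = -57.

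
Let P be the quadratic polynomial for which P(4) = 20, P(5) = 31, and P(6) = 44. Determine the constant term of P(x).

-4

Write P(x) = ax^2 + bx + c. Substituting each data point gives a linear system:
  16a + 4b + c = 20
  25a + 5b + c = 31
  36a + 6b + c = 44
Solving the system yields a = 1, b = 2, c = -4.
So P(x) = x^2 + 2x - 4.
The constant term is -4.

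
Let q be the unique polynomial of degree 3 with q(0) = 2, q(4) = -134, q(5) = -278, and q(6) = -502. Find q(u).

Using the Lagrange interpolation formula with nodes 0, 4, 5, 6:
  L_0(u) = (u - 4)(u - 5)(u - 6) / -120
  L_1(u) = u(u - 5)(u - 6) / 8
  L_2(u) = u(u - 4)(u - 6) / -5
  L_3(u) = u(u - 4)(u - 5) / 12
Then q(u) = 2·L_0(u) - 134·L_1(u) - 278·L_2(u) - 502·L_3(u).
Expanding and collecting terms gives q(u) = -3u^3 + 5u^2 - 6u + 2.
Check: q(5) = -278. ✓

q(u) = -3u^3 + 5u^2 - 6u + 2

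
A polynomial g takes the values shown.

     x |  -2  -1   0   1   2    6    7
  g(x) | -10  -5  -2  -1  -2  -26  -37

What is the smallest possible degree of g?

Divided differences on the nodes -2, -1, 0, 1, 2, 6, 7:
  order 0: -10  -5  -2  -1  -2  -26  -37
  order 1: 5  3  1  -1  -6  -11
  order 2: -1  -1  -1  -1  -1
  order 3: 0  0  0  0
  order 4: 0  0  0
  order 5: 0  0
  order 6: 0
The order-2 divided differences are all -1 (nonzero) and every higher order vanishes, so the data lies on a polynomial of degree exactly 2.

2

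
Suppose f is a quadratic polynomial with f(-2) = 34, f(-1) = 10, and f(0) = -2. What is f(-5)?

Using the Lagrange interpolation formula with nodes -2, -1, 0:
  L_0(n) = (n + 1)n / 2
  L_1(n) = (n + 2)n / -1
  L_2(n) = (n + 2)(n + 1) / 2
Then f(n) = 34·L_0(n) + 10·L_1(n) - 2·L_2(n).
Expanding and collecting terms gives f(n) = 6n^2 - 6n - 2.
Evaluating at n = -5: f(-5) = 178.

178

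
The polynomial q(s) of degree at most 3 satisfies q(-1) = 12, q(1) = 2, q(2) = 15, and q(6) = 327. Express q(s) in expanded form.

q(s) = s^3 + 4s^2 - 6s + 3

Write q(s) = as^3 + bs^2 + cs + d. Substituting each data point gives a linear system:
  -a + b - c + d = 12
  a + b + c + d = 2
  8a + 4b + 2c + d = 15
  216a + 36b + 6c + d = 327
Solving the system yields a = 1, b = 4, c = -6, d = 3.
So q(s) = s³ + 4s² - 6s + 3.
Check: q(6) = 327. ✓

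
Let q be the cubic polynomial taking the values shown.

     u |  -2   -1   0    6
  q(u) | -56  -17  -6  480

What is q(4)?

Using the Lagrange interpolation formula with nodes -2, -1, 0, 6:
  L_0(u) = (u + 1)u(u - 6) / -16
  L_1(u) = (u + 2)u(u - 6) / 7
  L_2(u) = (u + 2)(u + 1)(u - 6) / -12
  L_3(u) = (u + 2)(u + 1)u / 336
Then q(u) = -56·L_0(u) - 17·L_1(u) - 6·L_2(u) + 480·L_3(u).
Expanding and collecting terms gives q(u) = 3u^3 - 5u^2 + 3u - 6.
Evaluating at u = 4: q(4) = 118.

118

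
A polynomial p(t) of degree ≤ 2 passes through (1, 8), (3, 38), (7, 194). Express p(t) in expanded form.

Write p(t) = at^2 + bt + c. Substituting each data point gives a linear system:
  a + b + c = 8
  9a + 3b + c = 38
  49a + 7b + c = 194
Solving the system yields a = 4, b = -1, c = 5.
So p(t) = 4t² - t + 5.
Check: p(7) = 194. ✓

p(t) = 4t^2 - t + 5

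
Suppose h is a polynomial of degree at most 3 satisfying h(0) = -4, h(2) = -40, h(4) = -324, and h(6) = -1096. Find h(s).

h(s) = -5s^3 - s^2 + 4s - 4

Write h(s) = as^3 + bs^2 + cs + d. Substituting each data point gives a linear system:
  d = -4
  8a + 4b + 2c + d = -40
  64a + 16b + 4c + d = -324
  216a + 36b + 6c + d = -1096
Solving the system yields a = -5, b = -1, c = 4, d = -4.
So h(s) = -5s^3 - s^2 + 4s - 4.
Check: h(0) = -4. ✓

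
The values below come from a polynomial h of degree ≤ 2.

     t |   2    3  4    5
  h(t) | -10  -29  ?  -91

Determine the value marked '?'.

-56

On equispaced nodes a degree-2 polynomial has vanishing third forward difference, so
  - h(2) + 3·h(3) - 3·h(4) + h(5) = 0.
Substituting the known values and solving for h(4):
  -3·h(4) = 168
  h(4) = -56.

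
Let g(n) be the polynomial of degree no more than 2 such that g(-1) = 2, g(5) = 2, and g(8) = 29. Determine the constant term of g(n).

Write g(n) = an^2 + bn + c. Substituting each data point gives a linear system:
  a - b + c = 2
  25a + 5b + c = 2
  64a + 8b + c = 29
Solving the system yields a = 1, b = -4, c = -3.
So g(n) = n^2 - 4n - 3.
The constant term is -3.

-3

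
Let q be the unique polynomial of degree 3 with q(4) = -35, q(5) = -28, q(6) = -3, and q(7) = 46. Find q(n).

q(n) = n^3 - 6n^2 - 3

Write q(n) = an^3 + bn^2 + cn + d. Substituting each data point gives a linear system:
  64a + 16b + 4c + d = -35
  125a + 25b + 5c + d = -28
  216a + 36b + 6c + d = -3
  343a + 49b + 7c + d = 46
Solving the system yields a = 1, b = -6, c = 0, d = -3.
So q(n) = n^3 - 6n^2 - 3.
Check: q(5) = -28. ✓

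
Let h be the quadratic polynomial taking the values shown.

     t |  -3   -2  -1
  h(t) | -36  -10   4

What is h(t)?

Using the Lagrange interpolation formula with nodes -3, -2, -1:
  L_0(t) = (t + 2)(t + 1) / 2
  L_1(t) = (t + 3)(t + 1) / -1
  L_2(t) = (t + 3)(t + 2) / 2
Then h(t) = -36·L_0(t) - 10·L_1(t) + 4·L_2(t).
Expanding and collecting terms gives h(t) = -6t^2 - 4t + 6.
Check: h(-2) = -10. ✓

h(t) = -6t^2 - 4t + 6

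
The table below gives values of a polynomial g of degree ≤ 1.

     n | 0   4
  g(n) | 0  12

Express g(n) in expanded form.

Write g(n) = an + b. Substituting each data point gives a linear system:
  b = 0
  4a + b = 12
Solving the system yields a = 3, b = 0.
So g(n) = 3n.
Check: g(0) = 0. ✓

g(n) = 3n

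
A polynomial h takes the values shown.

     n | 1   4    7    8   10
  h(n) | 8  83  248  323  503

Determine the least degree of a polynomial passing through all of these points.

2

Divided differences on the nodes 1, 4, 7, 8, 10:
  order 0: 8  83  248  323  503
  order 1: 25  55  75  90
  order 2: 5  5  5
  order 3: 0  0
  order 4: 0
The order-2 divided differences are all 5 (nonzero) and every higher order vanishes, so the data lies on a polynomial of degree exactly 2.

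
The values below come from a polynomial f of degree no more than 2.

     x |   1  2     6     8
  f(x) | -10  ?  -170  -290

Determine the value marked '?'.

-26

The 3 known points determine the degree-2 polynomial uniquely.
Write f(x) = ax^2 + bx + c. Substituting each data point gives a linear system:
  a + b + c = -10
  36a + 6b + c = -170
  64a + 8b + c = -290
Solving the system yields a = -4, b = -4, c = -2.
So f(x) = -4x^2 - 4x - 2.
Then f(2) = -26.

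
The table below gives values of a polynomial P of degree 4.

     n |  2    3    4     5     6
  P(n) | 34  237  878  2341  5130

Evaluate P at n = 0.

Using the Lagrange interpolation formula with nodes 2, 3, 4, 5, 6:
  L_0(n) = (n - 3)(n - 4)(n - 5)(n - 6) / 24
  L_1(n) = (n - 2)(n - 4)(n - 5)(n - 6) / -6
  L_2(n) = (n - 2)(n - 3)(n - 5)(n - 6) / 4
  L_3(n) = (n - 2)(n - 3)(n - 4)(n - 6) / -6
  L_4(n) = (n - 2)(n - 3)(n - 4)(n - 5) / 24
Then P(n) = 34·L_0(n) + 237·L_1(n) + 878·L_2(n) + 2341·L_3(n) + 5130·L_4(n).
Expanding and collecting terms gives P(n) = 5n⁴ - 6n³ - 2n² + 2n + 6.
Evaluating at n = 0: P(0) = 6.

6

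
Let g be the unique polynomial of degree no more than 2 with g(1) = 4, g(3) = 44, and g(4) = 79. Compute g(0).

-1

Using the Lagrange interpolation formula with nodes 1, 3, 4:
  L_0(x) = (x - 3)(x - 4) / 6
  L_1(x) = (x - 1)(x - 4) / -2
  L_2(x) = (x - 1)(x - 3) / 3
Then g(x) = 4·L_0(x) + 44·L_1(x) + 79·L_2(x).
Expanding and collecting terms gives g(x) = 5x^2 - 1.
Evaluating at x = 0: g(0) = -1.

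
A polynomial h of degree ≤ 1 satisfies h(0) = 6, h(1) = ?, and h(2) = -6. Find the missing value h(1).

The 2 known points determine the degree-1 polynomial uniquely.
Write h(t) = at + b. Substituting each data point gives a linear system:
  b = 6
  2a + b = -6
Solving the system yields a = -6, b = 6.
So h(t) = -6t + 6.
Then h(1) = 0.

0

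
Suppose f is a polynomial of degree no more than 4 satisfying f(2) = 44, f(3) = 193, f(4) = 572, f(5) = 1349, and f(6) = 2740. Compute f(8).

8468

Using the Lagrange interpolation formula with nodes 2, 3, 4, 5, 6:
  L_0(u) = (u - 3)(u - 4)(u - 5)(u - 6) / 24
  L_1(u) = (u - 2)(u - 4)(u - 5)(u - 6) / -6
  L_2(u) = (u - 2)(u - 3)(u - 5)(u - 6) / 4
  L_3(u) = (u - 2)(u - 3)(u - 4)(u - 6) / -6
  L_4(u) = (u - 2)(u - 3)(u - 4)(u - 5) / 24
Then f(u) = 44·L_0(u) + 193·L_1(u) + 572·L_2(u) + 1349·L_3(u) + 2740·L_4(u).
Expanding and collecting terms gives f(u) = 2u^4 + 5u^2 - 6u + 4.
Evaluating at u = 8: f(8) = 8468.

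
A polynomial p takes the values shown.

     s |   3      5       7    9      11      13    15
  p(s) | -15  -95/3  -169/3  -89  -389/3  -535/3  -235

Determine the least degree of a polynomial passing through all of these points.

Forward differences of the values at s = 3, 5, 7, 9, 11, 13, 15:
  p  : -15  -95/3  -169/3  -89  -389/3  -535/3  -235
  Δ  : -50/3  -74/3  -98/3  -122/3  -146/3  -170/3
  Δ^2: -8  -8  -8  -8  -8
  Δ^3: 0  0  0  0
  Δ^4: 0  0  0
  Δ^5: 0  0
  Δ^6: 0
The second differences are constant (-8) and nonzero, while all higher differences vanish, so the minimal degree is 2.

2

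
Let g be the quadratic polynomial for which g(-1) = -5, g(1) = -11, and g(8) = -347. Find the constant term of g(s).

Write g(s) = as^2 + bs + c. Substituting each data point gives a linear system:
  a - b + c = -5
  a + b + c = -11
  64a + 8b + c = -347
Solving the system yields a = -5, b = -3, c = -3.
So g(s) = -5s^2 - 3s - 3.
The constant term is -3.

-3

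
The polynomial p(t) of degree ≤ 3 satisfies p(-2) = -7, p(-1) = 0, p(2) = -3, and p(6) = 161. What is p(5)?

Write p(t) = at^3 + bt^2 + ct + d. Substituting each data point gives a linear system:
  -8a + 4b - 2c + d = -7
  -a + b - c + d = 0
  8a + 4b + 2c + d = -3
  216a + 36b + 6c + d = 161
Solving the system yields a = 1, b = -1, c = -3, d = -1.
So p(t) = t^3 - t^2 - 3t - 1.
Then p(5) = 84.

84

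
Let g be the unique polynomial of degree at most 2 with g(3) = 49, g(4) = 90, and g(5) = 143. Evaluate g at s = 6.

Using the Lagrange interpolation formula with nodes 3, 4, 5:
  L_0(s) = (s - 4)(s - 5) / 2
  L_1(s) = (s - 3)(s - 5) / -1
  L_2(s) = (s - 3)(s - 4) / 2
Then g(s) = 49·L_0(s) + 90·L_1(s) + 143·L_2(s).
Expanding and collecting terms gives g(s) = 6s² - s - 2.
Evaluating at s = 6: g(6) = 208.

208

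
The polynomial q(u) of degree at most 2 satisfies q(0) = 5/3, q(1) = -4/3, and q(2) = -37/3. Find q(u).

q(u) = -4u^2 + u + 5/3

Write q(u) = au^2 + bu + c. Substituting each data point gives a linear system:
  c = 5/3
  a + b + c = -4/3
  4a + 2b + c = -37/3
Solving the system yields a = -4, b = 1, c = 5/3.
So q(u) = -4u^2 + u + 5/3.
Check: q(2) = -37/3. ✓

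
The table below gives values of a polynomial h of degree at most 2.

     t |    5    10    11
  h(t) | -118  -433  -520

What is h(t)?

Write h(t) = at^2 + bt + c. Substituting each data point gives a linear system:
  25a + 5b + c = -118
  100a + 10b + c = -433
  121a + 11b + c = -520
Solving the system yields a = -4, b = -3, c = -3.
So h(t) = -4t² - 3t - 3.
Check: h(5) = -118. ✓

h(t) = -4t^2 - 3t - 3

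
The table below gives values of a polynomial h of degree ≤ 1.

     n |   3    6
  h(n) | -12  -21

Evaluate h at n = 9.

-30

Using the Lagrange interpolation formula with nodes 3, 6:
  L_0(n) = (n - 6) / -3
  L_1(n) = (n - 3) / 3
Then h(n) = -12·L_0(n) - 21·L_1(n).
Expanding and collecting terms gives h(n) = -3n - 3.
Evaluating at n = 9: h(9) = -30.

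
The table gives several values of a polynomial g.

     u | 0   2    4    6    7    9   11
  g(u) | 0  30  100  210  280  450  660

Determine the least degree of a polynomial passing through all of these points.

Divided differences on the nodes 0, 2, 4, 6, 7, 9, 11:
  order 0: 0  30  100  210  280  450  660
  order 1: 15  35  55  70  85  105
  order 2: 5  5  5  5  5
  order 3: 0  0  0  0
  order 4: 0  0  0
  order 5: 0  0
  order 6: 0
The order-2 divided differences are all 5 (nonzero) and every higher order vanishes, so the data lies on a polynomial of degree exactly 2.

2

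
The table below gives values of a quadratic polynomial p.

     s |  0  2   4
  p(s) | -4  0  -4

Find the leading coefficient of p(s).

Write p(s) = as^2 + bs + c. Substituting each data point gives a linear system:
  c = -4
  4a + 2b + c = 0
  16a + 4b + c = -4
Solving the system yields a = -1, b = 4, c = -4.
So p(s) = -s^2 + 4s - 4.
The leading coefficient is -1.

-1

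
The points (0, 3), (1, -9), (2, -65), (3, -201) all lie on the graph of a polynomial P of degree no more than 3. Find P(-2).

Forward differences of the values at x = 0, 1, 2, 3:
  P  : 3  -9  -65  -201
  Δ  : -12  -56  -136
  Δ^2: -44  -80
  Δ^3: -36
The third differences are constant, confirming degree 3.
Interpolating (Newton forward form) and evaluating at x = -2 gives P(-2) = 39.

39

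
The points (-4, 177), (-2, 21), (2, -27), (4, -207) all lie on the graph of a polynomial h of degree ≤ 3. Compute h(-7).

Using the Lagrange interpolation formula with nodes -4, -2, 2, 4:
  L_0(n) = (n + 2)(n - 2)(n - 4) / -96
  L_1(n) = (n + 4)(n - 2)(n - 4) / 48
  L_2(n) = (n + 4)(n + 2)(n - 4) / -48
  L_3(n) = (n + 4)(n + 2)(n - 2) / 96
Then h(n) = 177·L_0(n) + 21·L_1(n) - 27·L_2(n) - 207·L_3(n).
Expanding and collecting terms gives h(n) = -3n^3 - n^2 + 1.
Evaluating at n = -7: h(-7) = 981.

981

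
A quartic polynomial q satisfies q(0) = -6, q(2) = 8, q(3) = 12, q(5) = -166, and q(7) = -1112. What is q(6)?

Using the Lagrange interpolation formula with nodes 0, 2, 3, 5, 7:
  L_0(u) = (u - 2)(u - 3)(u - 5)(u - 7) / 210
  L_1(u) = u(u - 3)(u - 5)(u - 7) / -30
  L_2(u) = u(u - 2)(u - 5)(u - 7) / 24
  L_3(u) = u(u - 2)(u - 3)(u - 7) / -60
  L_4(u) = u(u - 2)(u - 3)(u - 5) / 280
Then q(u) = -6·L_0(u) + 8·L_1(u) + 12·L_2(u) - 166·L_3(u) - 1112·L_4(u).
Expanding and collecting terms gives q(u) = -u⁴ + 4u³ - 2u² + 3u - 6.
Evaluating at u = 6: q(6) = -492.

-492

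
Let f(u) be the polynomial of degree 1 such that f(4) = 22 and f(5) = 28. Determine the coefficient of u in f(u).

Write f(u) = au + b. Substituting each data point gives a linear system:
  4a + b = 22
  5a + b = 28
Solving the system yields a = 6, b = -2.
So f(u) = 6u - 2.
The leading coefficient is 6.

6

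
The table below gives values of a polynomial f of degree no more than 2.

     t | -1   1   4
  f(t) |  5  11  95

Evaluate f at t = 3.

57

Write f(t) = at^2 + bt + c. Substituting each data point gives a linear system:
  a - b + c = 5
  a + b + c = 11
  16a + 4b + c = 95
Solving the system yields a = 5, b = 3, c = 3.
So f(t) = 5t^2 + 3t + 3.
Then f(3) = 57.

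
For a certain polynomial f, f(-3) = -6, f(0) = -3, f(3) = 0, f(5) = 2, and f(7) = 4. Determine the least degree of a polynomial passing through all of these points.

Divided differences on the nodes -3, 0, 3, 5, 7:
  order 0: -6  -3  0  2  4
  order 1: 1  1  1  1
  order 2: 0  0  0
  order 3: 0  0
  order 4: 0
The order-1 divided differences are all 1 (nonzero) and every higher order vanishes, so the data lies on a polynomial of degree exactly 1.

1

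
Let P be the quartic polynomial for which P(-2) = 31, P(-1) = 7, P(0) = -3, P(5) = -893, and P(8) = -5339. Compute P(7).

-3209

Write P(u) = au^4 + bu^3 + cu^2 + du + e. Substituting each data point gives a linear system:
  16a - 8b + 4c - 2d + e = 31
  a - b + c - d + e = 7
  e = -3
  625a + 125b + 25c + 5d + e = -893
  4096a + 512b + 64c + 8d + e = -5339
Solving the system yields a = -1, b = -3, c = 5, d = -3, e = -3.
So P(u) = -u^4 - 3u^3 + 5u^2 - 3u - 3.
Then P(7) = -3209.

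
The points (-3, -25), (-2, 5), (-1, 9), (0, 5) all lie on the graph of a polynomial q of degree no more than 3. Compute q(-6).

Forward differences of the values at n = -3, -2, -1, 0:
  q  : -25  5  9  5
  Δ  : 30  4  -4
  Δ^2: -26  -8
  Δ^3: 18
The third differences are constant, confirming degree 3.
Interpolating (Newton forward form) and evaluating at n = -6 gives q(-6) = -451.

-451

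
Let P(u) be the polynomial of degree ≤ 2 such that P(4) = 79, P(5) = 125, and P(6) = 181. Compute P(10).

Using the Lagrange interpolation formula with nodes 4, 5, 6:
  L_0(u) = (u - 5)(u - 6) / 2
  L_1(u) = (u - 4)(u - 6) / -1
  L_2(u) = (u - 4)(u - 5) / 2
Then P(u) = 79·L_0(u) + 125·L_1(u) + 181·L_2(u).
Expanding and collecting terms gives P(u) = 5u² + u - 5.
Evaluating at u = 10: P(10) = 505.

505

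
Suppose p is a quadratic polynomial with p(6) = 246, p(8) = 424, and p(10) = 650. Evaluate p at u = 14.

1246

Using the Lagrange interpolation formula with nodes 6, 8, 10:
  L_0(u) = (u - 8)(u - 10) / 8
  L_1(u) = (u - 6)(u - 10) / -4
  L_2(u) = (u - 6)(u - 8) / 8
Then p(u) = 246·L_0(u) + 424·L_1(u) + 650·L_2(u).
Expanding and collecting terms gives p(u) = 6u² + 5u.
Evaluating at u = 14: p(14) = 1246.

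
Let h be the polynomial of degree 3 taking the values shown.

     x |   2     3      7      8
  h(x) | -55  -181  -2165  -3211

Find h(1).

Write h(x) = ax^3 + bx^2 + cx + d. Substituting each data point gives a linear system:
  8a + 4b + 2c + d = -55
  27a + 9b + 3c + d = -181
  343a + 49b + 7c + d = -2165
  512a + 64b + 8c + d = -3211
Solving the system yields a = -6, b = -2, c = -2, d = 5.
So h(x) = -6x^3 - 2x^2 - 2x + 5.
Then h(1) = -5.

-5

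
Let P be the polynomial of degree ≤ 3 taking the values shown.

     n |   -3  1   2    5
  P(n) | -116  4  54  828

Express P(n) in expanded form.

P(n) = 6n^3 + 4n^2 - 4n - 2

Write P(n) = an^3 + bn^2 + cn + d. Substituting each data point gives a linear system:
  -27a + 9b - 3c + d = -116
  a + b + c + d = 4
  8a + 4b + 2c + d = 54
  125a + 25b + 5c + d = 828
Solving the system yields a = 6, b = 4, c = -4, d = -2.
So P(n) = 6n^3 + 4n^2 - 4n - 2.
Check: P(1) = 4. ✓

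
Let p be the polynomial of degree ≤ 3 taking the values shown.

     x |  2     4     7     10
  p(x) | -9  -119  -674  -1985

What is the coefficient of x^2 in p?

Write p(x) = ax^3 + bx^2 + cx + d. Substituting each data point gives a linear system:
  8a + 4b + 2c + d = -9
  64a + 16b + 4c + d = -119
  343a + 49b + 7c + d = -674
  1000a + 100b + 10c + d = -1985
Solving the system yields a = -2, b = 0, c = 1, d = 5.
So p(x) = -2x³ + x + 5.
The coefficient of x^2 is 0.

0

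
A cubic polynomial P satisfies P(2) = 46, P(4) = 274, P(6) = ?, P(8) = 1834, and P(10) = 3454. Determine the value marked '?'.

On equispaced nodes a degree-3 polynomial has vanishing fourth forward difference, so
  P(2) - 4·P(4) + 6·P(6) - 4·P(8) + P(10) = 0.
Substituting the known values and solving for P(6):
  6·P(6) = 4932
  P(6) = 822.

822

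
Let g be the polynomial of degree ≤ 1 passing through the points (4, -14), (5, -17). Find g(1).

-5

Write g(t) = at + b. Substituting each data point gives a linear system:
  4a + b = -14
  5a + b = -17
Solving the system yields a = -3, b = -2.
So g(t) = -3t - 2.
Then g(1) = -5.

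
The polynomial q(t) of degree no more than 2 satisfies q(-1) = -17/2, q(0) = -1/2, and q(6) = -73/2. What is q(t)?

q(t) = -2t^2 + 6t - 1/2

Using the Lagrange interpolation formula with nodes -1, 0, 6:
  L_0(t) = t(t - 6) / 7
  L_1(t) = (t + 1)(t - 6) / -6
  L_2(t) = (t + 1)t / 42
Then q(t) = -17/2·L_0(t) - 1/2·L_1(t) - 73/2·L_2(t).
Expanding and collecting terms gives q(t) = -2t² + 6t - 1/2.
Check: q(0) = -1/2. ✓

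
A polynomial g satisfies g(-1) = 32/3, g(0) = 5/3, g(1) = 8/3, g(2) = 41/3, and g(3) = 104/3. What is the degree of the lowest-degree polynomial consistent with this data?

Forward differences of the values at x = -1, 0, 1, 2, 3:
  g  : 32/3  5/3  8/3  41/3  104/3
  Δ  : -9  1  11  21
  Δ^2: 10  10  10
  Δ^3: 0  0
  Δ^4: 0
The second differences are constant (10) and nonzero, while all higher differences vanish, so the minimal degree is 2.

2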